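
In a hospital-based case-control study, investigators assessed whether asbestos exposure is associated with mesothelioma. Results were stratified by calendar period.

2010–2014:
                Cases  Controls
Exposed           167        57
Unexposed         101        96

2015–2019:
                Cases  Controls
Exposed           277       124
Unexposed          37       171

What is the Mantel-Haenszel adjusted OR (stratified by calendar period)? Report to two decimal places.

5.46

OR_MH = Σ(aᵢdᵢ/nᵢ) / Σ(bᵢcᵢ/nᵢ), where nᵢ is the stratum total.
Stratum 1 (2010–2014): n = 421; a·d/n = 167·96/421 = 38.0808; b·c/n = 57·101/421 = 13.6746
Stratum 2 (2015–2019): n = 609; a·d/n = 277·171/609 = 77.7783; b·c/n = 124·37/609 = 7.5337
OR_MH = (38.0808 + 77.7783) / (13.6746 + 7.5337) = 115.8591 / 21.2082 = 5.46293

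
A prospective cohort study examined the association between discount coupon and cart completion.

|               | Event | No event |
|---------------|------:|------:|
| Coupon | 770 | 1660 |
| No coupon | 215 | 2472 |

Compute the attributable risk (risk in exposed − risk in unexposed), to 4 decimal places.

0.2369

Cells: a = 770, b = 1660, c = 215, d = 2472.
Risk in exposed = 770/2430 = 0.316872; risk in unexposed = 215/2687 = 0.080015.
Risk difference = 0.316872 − 0.080015 = 0.236858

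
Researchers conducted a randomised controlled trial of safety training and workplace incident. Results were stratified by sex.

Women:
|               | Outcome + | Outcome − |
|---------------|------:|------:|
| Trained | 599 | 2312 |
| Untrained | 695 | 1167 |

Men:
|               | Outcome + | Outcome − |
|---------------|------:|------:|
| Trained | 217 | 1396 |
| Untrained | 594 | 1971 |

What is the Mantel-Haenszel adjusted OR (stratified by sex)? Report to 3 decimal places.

OR_MH = Σ(aᵢdᵢ/nᵢ) / Σ(bᵢcᵢ/nᵢ), where nᵢ is the stratum total.
Stratum 1 (Women): n = 4773; a·d/n = 599·1167/4773 = 146.4557; b·c/n = 2312·695/4773 = 336.6520
Stratum 2 (Men): n = 4178; a·d/n = 217·1971/4178 = 102.3712; b·c/n = 1396·594/4178 = 198.4739
OR_MH = (146.4557 + 102.3712) / (336.6520 + 198.4739) = 248.8269 / 535.1259 = 0.46499

0.465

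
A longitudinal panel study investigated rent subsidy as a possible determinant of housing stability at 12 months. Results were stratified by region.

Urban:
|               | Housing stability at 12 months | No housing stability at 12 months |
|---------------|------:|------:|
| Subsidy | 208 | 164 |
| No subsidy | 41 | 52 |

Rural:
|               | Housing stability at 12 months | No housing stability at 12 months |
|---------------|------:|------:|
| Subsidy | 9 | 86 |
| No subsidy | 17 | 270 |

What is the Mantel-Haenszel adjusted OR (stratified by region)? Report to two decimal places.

OR_MH = Σ(aᵢdᵢ/nᵢ) / Σ(bᵢcᵢ/nᵢ), where nᵢ is the stratum total.
Stratum 1 (Urban): n = 465; a·d/n = 208·52/465 = 23.2602; b·c/n = 164·41/465 = 14.4602
Stratum 2 (Rural): n = 382; a·d/n = 9·270/382 = 6.3613; b·c/n = 86·17/382 = 3.8272
OR_MH = (23.2602 + 6.3613) / (14.4602 + 3.8272) = 29.6215 / 18.2874 = 1.61977

1.62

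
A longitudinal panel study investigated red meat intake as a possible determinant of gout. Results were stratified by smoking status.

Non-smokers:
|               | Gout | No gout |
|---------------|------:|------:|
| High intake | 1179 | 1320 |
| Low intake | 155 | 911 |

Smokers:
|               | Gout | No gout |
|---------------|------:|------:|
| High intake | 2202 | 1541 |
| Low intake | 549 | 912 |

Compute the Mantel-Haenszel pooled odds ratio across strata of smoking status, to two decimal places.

OR_MH = Σ(aᵢdᵢ/nᵢ) / Σ(bᵢcᵢ/nᵢ), where nᵢ is the stratum total.
Stratum 1 (Non-smokers): n = 3565; a·d/n = 1179·911/3565 = 301.2816; b·c/n = 1320·155/3565 = 57.3913
Stratum 2 (Smokers): n = 5204; a·d/n = 2202·912/5204 = 385.9001; b·c/n = 1541·549/5204 = 162.5690
OR_MH = (301.2816 + 385.9001) / (57.3913 + 162.5690) = 687.1817 / 219.9603 = 3.12412

3.12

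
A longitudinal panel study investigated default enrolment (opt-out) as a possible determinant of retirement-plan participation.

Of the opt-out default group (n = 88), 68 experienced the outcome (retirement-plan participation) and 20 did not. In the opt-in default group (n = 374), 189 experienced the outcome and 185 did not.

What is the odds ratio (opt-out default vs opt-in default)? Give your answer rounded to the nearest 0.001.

3.328

From the description: a = 68, b = 20, c = 189, d = 185.
OR = (a·d)/(b·c) = (68 × 185) / (20 × 189) = 12580 / 3780 = 3.32804
The odds of retirement-plan participation are about 3.33 times as high in the opt-out default group.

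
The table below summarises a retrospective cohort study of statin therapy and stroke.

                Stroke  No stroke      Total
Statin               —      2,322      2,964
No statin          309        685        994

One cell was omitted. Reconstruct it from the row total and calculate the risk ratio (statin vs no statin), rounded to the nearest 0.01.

0.70

The missing cell is in the exposed row: 2964 − 2322 = 642.
So a = 642, b = 2322, c = 309, d = 685.
RR = [a/(a+b)] / [c/(c+d)] = (642/2964) / (309/994) = 0.21660/0.31087 = 0.69676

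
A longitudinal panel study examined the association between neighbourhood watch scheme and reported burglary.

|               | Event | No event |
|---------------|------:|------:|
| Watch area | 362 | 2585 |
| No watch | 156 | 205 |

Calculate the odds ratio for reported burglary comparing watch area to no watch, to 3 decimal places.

0.184

Cells: a = 362, b = 2585, c = 156, d = 205.
OR = (a·d)/(b·c) = (362 × 205) / (2585 × 156) = 74210 / 403260 = 0.18403
Exposure is associated with lower odds of reported burglary (OR = 0.18 < 1).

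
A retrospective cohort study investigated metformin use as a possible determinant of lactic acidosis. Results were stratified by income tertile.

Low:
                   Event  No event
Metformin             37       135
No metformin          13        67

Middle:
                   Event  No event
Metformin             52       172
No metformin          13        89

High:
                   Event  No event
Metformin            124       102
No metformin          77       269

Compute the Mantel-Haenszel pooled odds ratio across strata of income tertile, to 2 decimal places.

2.99

OR_MH = Σ(aᵢdᵢ/nᵢ) / Σ(bᵢcᵢ/nᵢ), where nᵢ is the stratum total.
Stratum 1 (Low): n = 252; a·d/n = 37·67/252 = 9.8373; b·c/n = 135·13/252 = 6.9643
Stratum 2 (Middle): n = 326; a·d/n = 52·89/326 = 14.1963; b·c/n = 172·13/326 = 6.8589
Stratum 3 (High): n = 572; a·d/n = 124·269/572 = 58.3147; b·c/n = 102·77/572 = 13.7308
OR_MH = (9.8373 + 14.1963 + 58.3147) / (6.9643 + 6.8589 + 13.7308) = 82.3483 / 27.5540 = 2.98862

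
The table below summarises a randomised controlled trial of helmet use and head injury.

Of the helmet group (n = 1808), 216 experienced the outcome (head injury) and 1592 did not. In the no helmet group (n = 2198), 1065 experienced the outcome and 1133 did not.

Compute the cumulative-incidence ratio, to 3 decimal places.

0.247

From the description: a = 216, b = 1592, c = 1065, d = 1133.
Risk in exposed = 216/1808 = 0.11947; risk in unexposed = 1065/2198 = 0.48453.
RR = 0.11947 / 0.48453 = 0.24657
The risk is 75% lower among the exposed than among the unexposed.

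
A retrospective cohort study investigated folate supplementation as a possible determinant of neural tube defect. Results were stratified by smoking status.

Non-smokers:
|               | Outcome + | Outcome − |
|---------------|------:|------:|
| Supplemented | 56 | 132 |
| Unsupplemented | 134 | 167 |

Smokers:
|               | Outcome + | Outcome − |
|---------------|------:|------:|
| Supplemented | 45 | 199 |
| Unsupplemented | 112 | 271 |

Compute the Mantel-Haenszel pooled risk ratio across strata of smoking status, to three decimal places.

0.651

RR_MH = Σ(aᵢ·n₀ᵢ/nᵢ) / Σ(cᵢ·n₁ᵢ/nᵢ), with n₁ᵢ = aᵢ+bᵢ (exposed), n₀ᵢ = cᵢ+dᵢ (unexposed), nᵢ = n₁ᵢ+n₀ᵢ.
Stratum 1 (Non-smokers): n₁ = 188, n₀ = 301, n = 489; a·n₀/n = 56·301/489 = 34.4703; c·n₁/n = 134·188/489 = 51.5174
Stratum 2 (Smokers): n₁ = 244, n₀ = 383, n = 627; a·n₀/n = 45·383/627 = 27.4880; c·n₁/n = 112·244/627 = 43.5853
RR_MH = (34.4703 + 27.4880) / (51.5174 + 43.5853) = 61.9584 / 95.1027 = 0.65149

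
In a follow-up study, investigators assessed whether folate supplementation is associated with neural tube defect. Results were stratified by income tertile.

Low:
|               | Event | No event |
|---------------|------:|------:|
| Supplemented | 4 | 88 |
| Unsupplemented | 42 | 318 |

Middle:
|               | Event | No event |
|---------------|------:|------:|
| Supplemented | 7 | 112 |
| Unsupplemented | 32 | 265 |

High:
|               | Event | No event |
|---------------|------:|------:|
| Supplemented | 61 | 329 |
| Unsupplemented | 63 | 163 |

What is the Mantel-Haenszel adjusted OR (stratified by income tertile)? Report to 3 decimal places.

OR_MH = Σ(aᵢdᵢ/nᵢ) / Σ(bᵢcᵢ/nᵢ), where nᵢ is the stratum total.
Stratum 1 (Low): n = 452; a·d/n = 4·318/452 = 2.8142; b·c/n = 88·42/452 = 8.1770
Stratum 2 (Middle): n = 416; a·d/n = 7·265/416 = 4.4591; b·c/n = 112·32/416 = 8.6154
Stratum 3 (High): n = 616; a·d/n = 61·163/616 = 16.1412; b·c/n = 329·63/616 = 33.6477
OR_MH = (2.8142 + 4.4591 + 16.1412) / (8.1770 + 8.6154 + 33.6477) = 23.4145 / 50.4401 = 0.46420

0.464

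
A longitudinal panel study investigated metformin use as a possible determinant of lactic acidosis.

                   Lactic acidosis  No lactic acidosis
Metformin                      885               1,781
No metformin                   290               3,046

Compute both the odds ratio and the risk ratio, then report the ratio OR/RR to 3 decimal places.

1.367

Cells: a = 885, b = 1781, c = 290, d = 3046.
OR = (885·3046)/(1781·290) = 2695710/516490 = 5.21929
Risk in exposed = 885/2666 = 0.33196; risk in unexposed = 290/3336 = 0.08693; RR = 3.81866
OR/RR = 5.21929 / 3.81866 = 1.36678
The outcome is not rare, so the OR lies further from 1 than the RR.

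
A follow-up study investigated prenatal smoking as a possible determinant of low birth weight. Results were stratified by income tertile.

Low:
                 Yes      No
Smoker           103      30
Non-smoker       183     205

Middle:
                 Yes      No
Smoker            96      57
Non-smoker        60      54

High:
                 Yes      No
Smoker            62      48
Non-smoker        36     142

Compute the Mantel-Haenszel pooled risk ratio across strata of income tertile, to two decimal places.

1.64

RR_MH = Σ(aᵢ·n₀ᵢ/nᵢ) / Σ(cᵢ·n₁ᵢ/nᵢ), with n₁ᵢ = aᵢ+bᵢ (exposed), n₀ᵢ = cᵢ+dᵢ (unexposed), nᵢ = n₁ᵢ+n₀ᵢ.
Stratum 1 (Low): n₁ = 133, n₀ = 388, n = 521; a·n₀/n = 103·388/521 = 76.7063; c·n₁/n = 183·133/521 = 46.7159
Stratum 2 (Middle): n₁ = 153, n₀ = 114, n = 267; a·n₀/n = 96·114/267 = 40.9888; c·n₁/n = 60·153/267 = 34.3820
Stratum 3 (High): n₁ = 110, n₀ = 178, n = 288; a·n₀/n = 62·178/288 = 38.3194; c·n₁/n = 36·110/288 = 13.7500
RR_MH = (76.7063 + 40.9888 + 38.3194) / (46.7159 + 34.3820 + 13.7500) = 156.0145 / 94.8480 = 1.64489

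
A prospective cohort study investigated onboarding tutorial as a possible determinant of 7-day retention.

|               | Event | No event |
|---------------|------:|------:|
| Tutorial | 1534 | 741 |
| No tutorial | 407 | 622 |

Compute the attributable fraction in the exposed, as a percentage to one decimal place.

41.3

Cells: a = 1534, b = 741, c = 407, d = 622.
Risk in exposed = 1534/2275 = 0.67429; risk in unexposed = 407/1029 = 0.39553.
RR = 0.67429/0.39553 = 1.70477
AR% = (RR − 1)/RR × 100 = (1.70477 − 1)/1.70477 × 100 = 41.3409%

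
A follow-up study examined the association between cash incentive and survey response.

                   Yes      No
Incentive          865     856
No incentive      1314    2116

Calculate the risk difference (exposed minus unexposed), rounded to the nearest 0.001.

Cells: a = 865, b = 856, c = 1314, d = 2116.
Risk in exposed = 865/1721 = 0.502615; risk in unexposed = 1314/3430 = 0.383090.
Risk difference = 0.502615 − 0.383090 = 0.119524

0.120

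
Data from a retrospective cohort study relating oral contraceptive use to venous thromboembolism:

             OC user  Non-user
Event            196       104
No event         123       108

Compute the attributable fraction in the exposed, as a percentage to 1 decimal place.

20.2

Reading the table with exposure as columns: a = 196 (OC user, case), b = 123 (OC user, non-case), c = 104 (Non-user, case), d = 108.
Risk in exposed = 196/319 = 0.61442; risk in unexposed = 104/212 = 0.49057.
RR = 0.61442/0.49057 = 1.25247
AR% = (RR − 1)/RR × 100 = (1.25247 − 1)/1.25247 × 100 = 20.1579%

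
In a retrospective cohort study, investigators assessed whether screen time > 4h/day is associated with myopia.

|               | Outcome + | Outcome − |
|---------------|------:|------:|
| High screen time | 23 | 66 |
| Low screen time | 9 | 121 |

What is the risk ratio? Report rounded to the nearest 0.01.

3.73

Cells: a = 23, b = 66, c = 9, d = 121.
Risk in exposed = 23/89 = 0.25843; risk in unexposed = 9/130 = 0.06923.
RR = 0.25843 / 0.06923 = 3.73283
The risk among the exposed is 3.73 times that among the unexposed.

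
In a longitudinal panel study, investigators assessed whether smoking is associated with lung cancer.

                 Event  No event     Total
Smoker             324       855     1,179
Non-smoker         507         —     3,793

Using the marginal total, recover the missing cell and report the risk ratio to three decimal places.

2.056

The missing cell is in the unexposed row: 3793 − 507 = 3286.
So a = 324, b = 855, c = 507, d = 3286.
RR = [a/(a+b)] / [c/(c+d)] = (324/1179) / (507/3793) = 0.27481/0.13367 = 2.05592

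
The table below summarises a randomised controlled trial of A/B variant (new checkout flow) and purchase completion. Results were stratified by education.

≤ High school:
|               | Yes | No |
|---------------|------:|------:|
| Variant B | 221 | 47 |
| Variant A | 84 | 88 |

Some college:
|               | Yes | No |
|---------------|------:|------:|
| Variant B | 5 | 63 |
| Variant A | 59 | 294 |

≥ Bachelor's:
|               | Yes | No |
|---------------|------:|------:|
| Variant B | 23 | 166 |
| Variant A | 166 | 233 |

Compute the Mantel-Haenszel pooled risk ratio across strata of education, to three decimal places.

RR_MH = Σ(aᵢ·n₀ᵢ/nᵢ) / Σ(cᵢ·n₁ᵢ/nᵢ), with n₁ᵢ = aᵢ+bᵢ (exposed), n₀ᵢ = cᵢ+dᵢ (unexposed), nᵢ = n₁ᵢ+n₀ᵢ.
Stratum 1 (≤ High school): n₁ = 268, n₀ = 172, n = 440; a·n₀/n = 221·172/440 = 86.3909; c·n₁/n = 84·268/440 = 51.1636
Stratum 2 (Some college): n₁ = 68, n₀ = 353, n = 421; a·n₀/n = 5·353/421 = 4.1924; c·n₁/n = 59·68/421 = 9.5297
Stratum 3 (≥ Bachelor's): n₁ = 189, n₀ = 399, n = 588; a·n₀/n = 23·399/588 = 15.6071; c·n₁/n = 166·189/588 = 53.3571
RR_MH = (86.3909 + 4.1924 + 15.6071) / (51.1636 + 9.5297 + 53.3571) = 106.1905 / 114.0505 = 0.93108

0.931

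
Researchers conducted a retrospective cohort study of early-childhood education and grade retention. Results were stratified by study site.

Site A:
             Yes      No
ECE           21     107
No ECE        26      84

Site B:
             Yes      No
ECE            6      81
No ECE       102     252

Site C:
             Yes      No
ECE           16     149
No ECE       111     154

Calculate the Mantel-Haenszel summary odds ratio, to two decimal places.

0.24

OR_MH = Σ(aᵢdᵢ/nᵢ) / Σ(bᵢcᵢ/nᵢ), where nᵢ is the stratum total.
Stratum 1 (Site A): n = 238; a·d/n = 21·84/238 = 7.4118; b·c/n = 107·26/238 = 11.6891
Stratum 2 (Site B): n = 441; a·d/n = 6·252/441 = 3.4286; b·c/n = 81·102/441 = 18.7347
Stratum 3 (Site C): n = 430; a·d/n = 16·154/430 = 5.7302; b·c/n = 149·111/430 = 38.4628
OR_MH = (7.4118 + 3.4286 + 5.7302) / (11.6891 + 18.7347 + 38.4628) = 16.5706 / 68.8866 = 0.24055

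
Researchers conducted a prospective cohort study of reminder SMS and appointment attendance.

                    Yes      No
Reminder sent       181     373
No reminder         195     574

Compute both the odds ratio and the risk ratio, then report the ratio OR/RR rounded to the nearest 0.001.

Cells: a = 181, b = 373, c = 195, d = 574.
OR = (181·574)/(373·195) = 103894/72735 = 1.42839
Risk in exposed = 181/554 = 0.32671; risk in unexposed = 195/769 = 0.25358; RR = 1.28843
OR/RR = 1.42839 / 1.28843 = 1.10863
The outcome is not rare, so the OR lies further from 1 than the RR.

1.109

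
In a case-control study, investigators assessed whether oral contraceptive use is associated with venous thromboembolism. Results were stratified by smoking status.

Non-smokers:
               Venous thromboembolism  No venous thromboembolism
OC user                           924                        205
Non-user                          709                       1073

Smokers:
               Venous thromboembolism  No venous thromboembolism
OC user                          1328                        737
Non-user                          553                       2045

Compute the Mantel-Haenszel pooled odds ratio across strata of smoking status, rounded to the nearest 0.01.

OR_MH = Σ(aᵢdᵢ/nᵢ) / Σ(bᵢcᵢ/nᵢ), where nᵢ is the stratum total.
Stratum 1 (Non-smokers): n = 2911; a·d/n = 924·1073/2911 = 340.5881; b·c/n = 205·709/2911 = 49.9296
Stratum 2 (Smokers): n = 4663; a·d/n = 1328·2045/4663 = 582.4062; b·c/n = 737·553/4663 = 87.4032
OR_MH = (340.5881 + 582.4062) / (49.9296 + 87.4032) = 922.9943 / 137.3328 = 6.72086

6.72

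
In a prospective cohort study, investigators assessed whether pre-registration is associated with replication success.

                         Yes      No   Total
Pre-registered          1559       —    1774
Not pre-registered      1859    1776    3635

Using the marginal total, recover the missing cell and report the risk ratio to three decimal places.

The missing cell is in the exposed row: 1774 − 1559 = 215.
So a = 1559, b = 215, c = 1859, d = 1776.
RR = [a/(a+b)] / [c/(c+d)] = (1559/1774) / (1859/3635) = 0.87880/0.51142 = 1.71837

1.718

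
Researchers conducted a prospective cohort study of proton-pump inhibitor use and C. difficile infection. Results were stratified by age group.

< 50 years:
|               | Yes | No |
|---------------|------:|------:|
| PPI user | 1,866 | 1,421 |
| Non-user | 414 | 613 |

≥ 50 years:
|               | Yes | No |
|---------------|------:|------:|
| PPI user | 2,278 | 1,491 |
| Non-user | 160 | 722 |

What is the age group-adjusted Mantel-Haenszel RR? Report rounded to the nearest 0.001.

RR_MH = Σ(aᵢ·n₀ᵢ/nᵢ) / Σ(cᵢ·n₁ᵢ/nᵢ), with n₁ᵢ = aᵢ+bᵢ (exposed), n₀ᵢ = cᵢ+dᵢ (unexposed), nᵢ = n₁ᵢ+n₀ᵢ.
Stratum 1 (< 50 years): n₁ = 3287, n₀ = 1027, n = 4314; a·n₀/n = 1866·1027/4314 = 444.2239; c·n₁/n = 414·3287/4314 = 315.4423
Stratum 2 (≥ 50 years): n₁ = 3769, n₀ = 882, n = 4651; a·n₀/n = 2278·882/4651 = 431.9923; c·n₁/n = 160·3769/4651 = 129.6581
RR_MH = (444.2239 + 431.9923) / (315.4423 + 129.6581) = 876.2162 / 445.1004 = 1.96858

1.969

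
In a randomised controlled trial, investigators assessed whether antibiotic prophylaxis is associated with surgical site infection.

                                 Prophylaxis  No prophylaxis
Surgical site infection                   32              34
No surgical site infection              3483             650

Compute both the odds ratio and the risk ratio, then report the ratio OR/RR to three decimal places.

Reading the table with exposure as columns: a = 32 (Prophylaxis, case), b = 3483 (Prophylaxis, non-case), c = 34 (No prophylaxis, case), d = 650.
OR = (32·650)/(3483·34) = 20800/118422 = 0.17564
Risk in exposed = 32/3515 = 0.00910; risk in unexposed = 34/684 = 0.04971; RR = 0.18315
OR/RR = 0.17564 / 0.18315 = 0.95902
The outcome is rare in both groups, so OR ≈ RR (ratio near 1).

0.959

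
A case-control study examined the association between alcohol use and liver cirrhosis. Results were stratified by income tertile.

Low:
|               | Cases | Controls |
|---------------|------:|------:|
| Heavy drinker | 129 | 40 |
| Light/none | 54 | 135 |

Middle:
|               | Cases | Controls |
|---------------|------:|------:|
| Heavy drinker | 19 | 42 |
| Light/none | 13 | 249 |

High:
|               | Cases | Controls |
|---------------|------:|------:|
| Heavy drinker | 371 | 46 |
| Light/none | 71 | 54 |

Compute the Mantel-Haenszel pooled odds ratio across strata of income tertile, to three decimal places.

OR_MH = Σ(aᵢdᵢ/nᵢ) / Σ(bᵢcᵢ/nᵢ), where nᵢ is the stratum total.
Stratum 1 (Low): n = 358; a·d/n = 129·135/358 = 48.6453; b·c/n = 40·54/358 = 6.0335
Stratum 2 (Middle): n = 323; a·d/n = 19·249/323 = 14.6471; b·c/n = 42·13/323 = 1.6904
Stratum 3 (High): n = 542; a·d/n = 371·54/542 = 36.9631; b·c/n = 46·71/542 = 6.0258
OR_MH = (48.6453 + 14.6471 + 36.9631) / (6.0335 + 1.6904 + 6.0258) = 100.2554 / 13.7498 = 7.29143

7.291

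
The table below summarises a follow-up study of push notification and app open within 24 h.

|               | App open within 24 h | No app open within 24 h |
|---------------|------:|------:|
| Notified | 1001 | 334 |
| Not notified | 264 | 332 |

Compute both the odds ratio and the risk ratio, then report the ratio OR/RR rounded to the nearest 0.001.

2.227

Cells: a = 1001, b = 334, c = 264, d = 332.
OR = (1001·332)/(334·264) = 332332/88176 = 3.76896
Risk in exposed = 1001/1335 = 0.74981; risk in unexposed = 264/596 = 0.44295; RR = 1.69276
OR/RR = 3.76896 / 1.69276 = 2.22652
The outcome is not rare, so the OR lies further from 1 than the RR.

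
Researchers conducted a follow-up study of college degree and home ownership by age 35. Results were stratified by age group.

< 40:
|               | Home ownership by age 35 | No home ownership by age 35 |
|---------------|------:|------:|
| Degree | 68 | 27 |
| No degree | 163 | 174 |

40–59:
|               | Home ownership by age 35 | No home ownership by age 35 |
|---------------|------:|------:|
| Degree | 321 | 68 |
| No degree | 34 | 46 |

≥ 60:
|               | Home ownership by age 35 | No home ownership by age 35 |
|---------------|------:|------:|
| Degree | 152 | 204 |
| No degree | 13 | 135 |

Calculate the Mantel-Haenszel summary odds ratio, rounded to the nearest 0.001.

4.887

OR_MH = Σ(aᵢdᵢ/nᵢ) / Σ(bᵢcᵢ/nᵢ), where nᵢ is the stratum total.
Stratum 1 (< 40): n = 432; a·d/n = 68·174/432 = 27.3889; b·c/n = 27·163/432 = 10.1875
Stratum 2 (40–59): n = 469; a·d/n = 321·46/469 = 31.4840; b·c/n = 68·34/469 = 4.9296
Stratum 3 (≥ 60): n = 504; a·d/n = 152·135/504 = 40.7143; b·c/n = 204·13/504 = 5.2619
OR_MH = (27.3889 + 31.4840 + 40.7143) / (10.1875 + 4.9296 + 5.2619) = 99.5872 / 20.3790 = 4.88675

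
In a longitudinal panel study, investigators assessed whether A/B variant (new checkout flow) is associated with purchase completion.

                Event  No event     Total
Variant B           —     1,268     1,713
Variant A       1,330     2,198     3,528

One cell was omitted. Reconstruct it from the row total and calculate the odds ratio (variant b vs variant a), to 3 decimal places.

The missing cell is in the exposed row: 1713 − 1268 = 445.
So a = 445, b = 1268, c = 1330, d = 2198.
OR = (a·d)/(b·c) = (445 × 2198) / (1268 × 1330) = 978110 / 1686440 = 0.57999

0.580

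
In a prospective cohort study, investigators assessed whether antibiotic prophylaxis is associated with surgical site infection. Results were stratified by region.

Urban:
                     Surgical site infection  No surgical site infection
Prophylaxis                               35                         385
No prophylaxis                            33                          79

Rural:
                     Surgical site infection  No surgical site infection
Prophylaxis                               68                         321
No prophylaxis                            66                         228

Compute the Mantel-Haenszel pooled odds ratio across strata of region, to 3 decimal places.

0.508

OR_MH = Σ(aᵢdᵢ/nᵢ) / Σ(bᵢcᵢ/nᵢ), where nᵢ is the stratum total.
Stratum 1 (Urban): n = 532; a·d/n = 35·79/532 = 5.1974; b·c/n = 385·33/532 = 23.8816
Stratum 2 (Rural): n = 683; a·d/n = 68·228/683 = 22.6999; b·c/n = 321·66/683 = 31.0190
OR_MH = (5.1974 + 22.6999) / (23.8816 + 31.0190) = 27.8972 / 54.9006 = 0.50814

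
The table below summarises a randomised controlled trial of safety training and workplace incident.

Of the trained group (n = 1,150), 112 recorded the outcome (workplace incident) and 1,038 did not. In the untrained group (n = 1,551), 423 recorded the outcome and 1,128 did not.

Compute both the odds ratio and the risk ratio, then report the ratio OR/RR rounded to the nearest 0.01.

From the description: a = 112, b = 1038, c = 423, d = 1128.
OR = (112·1128)/(1038·423) = 126336/439074 = 0.28773
Risk in exposed = 112/1150 = 0.09739; risk in unexposed = 423/1551 = 0.27273; RR = 0.35710
OR/RR = 0.28773 / 0.35710 = 0.80575
The outcome is not rare, so the OR lies further from 1 than the RR.

0.81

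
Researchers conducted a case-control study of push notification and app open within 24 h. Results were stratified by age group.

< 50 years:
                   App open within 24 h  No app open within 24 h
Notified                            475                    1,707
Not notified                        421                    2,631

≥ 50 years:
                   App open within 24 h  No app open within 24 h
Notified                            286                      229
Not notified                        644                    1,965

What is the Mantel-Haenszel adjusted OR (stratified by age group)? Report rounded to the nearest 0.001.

2.269

OR_MH = Σ(aᵢdᵢ/nᵢ) / Σ(bᵢcᵢ/nᵢ), where nᵢ is the stratum total.
Stratum 1 (< 50 years): n = 5234; a·d/n = 475·2631/5234 = 238.7705; b·c/n = 1707·421/5234 = 137.3036
Stratum 2 (≥ 50 years): n = 3124; a·d/n = 286·1965/3124 = 179.8944; b·c/n = 229·644/3124 = 47.2074
OR_MH = (238.7705 + 179.8944) / (137.3036 + 47.2074) = 418.6649 / 184.5110 = 2.26905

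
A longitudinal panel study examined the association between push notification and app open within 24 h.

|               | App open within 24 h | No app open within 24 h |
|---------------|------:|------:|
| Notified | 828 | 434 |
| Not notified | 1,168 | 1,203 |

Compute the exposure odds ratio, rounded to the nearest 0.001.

Cells: a = 828, b = 434, c = 1168, d = 1203.
OR = (a·d)/(b·c) = (828 × 1203) / (434 × 1168) = 996084 / 506912 = 1.96500
The odds of app open within 24 h are about 1.97 times as high in the notified group.

1.965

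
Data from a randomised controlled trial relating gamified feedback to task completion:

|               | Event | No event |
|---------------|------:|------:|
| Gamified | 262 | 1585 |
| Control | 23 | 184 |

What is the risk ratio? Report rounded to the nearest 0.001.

1.277

Cells: a = 262, b = 1585, c = 23, d = 184.
Risk in exposed = 262/1847 = 0.14185; risk in unexposed = 23/207 = 0.11111.
RR = 0.14185 / 0.11111 = 1.27666
The risk among the exposed is 1.28 times that among the unexposed.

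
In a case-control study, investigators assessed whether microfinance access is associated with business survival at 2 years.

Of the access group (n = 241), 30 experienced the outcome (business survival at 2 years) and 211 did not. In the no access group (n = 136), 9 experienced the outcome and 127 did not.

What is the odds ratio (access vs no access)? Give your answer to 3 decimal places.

2.006

From the description: a = 30, b = 211, c = 9, d = 127.
OR = (a·d)/(b·c) = (30 × 127) / (211 × 9) = 3810 / 1899 = 2.00632
The odds of business survival at 2 years are about 2.01 times as high in the access group.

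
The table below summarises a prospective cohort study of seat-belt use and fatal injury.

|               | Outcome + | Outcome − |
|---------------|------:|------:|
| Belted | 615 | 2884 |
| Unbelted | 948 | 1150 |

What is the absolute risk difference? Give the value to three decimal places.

-0.276

Cells: a = 615, b = 2884, c = 948, d = 1150.
Risk in exposed = 615/3499 = 0.175765; risk in unexposed = 948/2098 = 0.451859.
Risk difference = 0.175765 − 0.451859 = -0.276094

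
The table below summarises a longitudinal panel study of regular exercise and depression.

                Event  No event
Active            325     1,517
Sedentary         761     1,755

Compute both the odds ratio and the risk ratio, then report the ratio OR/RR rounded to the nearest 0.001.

Cells: a = 325, b = 1517, c = 761, d = 1755.
OR = (325·1755)/(1517·761) = 570375/1154437 = 0.49407
Risk in exposed = 325/1842 = 0.17644; risk in unexposed = 761/2516 = 0.30246; RR = 0.58334
OR/RR = 0.49407 / 0.58334 = 0.84697
The outcome is not rare, so the OR lies further from 1 than the RR.

0.847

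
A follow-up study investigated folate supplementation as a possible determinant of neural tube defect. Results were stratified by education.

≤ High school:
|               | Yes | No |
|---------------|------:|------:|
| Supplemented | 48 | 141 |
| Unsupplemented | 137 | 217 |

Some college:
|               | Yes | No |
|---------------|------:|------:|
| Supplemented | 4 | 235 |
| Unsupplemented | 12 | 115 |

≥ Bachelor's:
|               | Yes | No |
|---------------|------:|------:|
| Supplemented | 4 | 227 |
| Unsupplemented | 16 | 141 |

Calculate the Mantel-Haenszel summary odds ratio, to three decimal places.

OR_MH = Σ(aᵢdᵢ/nᵢ) / Σ(bᵢcᵢ/nᵢ), where nᵢ is the stratum total.
Stratum 1 (≤ High school): n = 543; a·d/n = 48·217/543 = 19.1823; b·c/n = 141·137/543 = 35.5746
Stratum 2 (Some college): n = 366; a·d/n = 4·115/366 = 1.2568; b·c/n = 235·12/366 = 7.7049
Stratum 3 (≥ Bachelor's): n = 388; a·d/n = 4·141/388 = 1.4536; b·c/n = 227·16/388 = 9.3608
OR_MH = (19.1823 + 1.2568 + 1.4536) / (35.5746 + 7.7049 + 9.3608) = 21.8928 / 52.6403 = 0.41589

0.416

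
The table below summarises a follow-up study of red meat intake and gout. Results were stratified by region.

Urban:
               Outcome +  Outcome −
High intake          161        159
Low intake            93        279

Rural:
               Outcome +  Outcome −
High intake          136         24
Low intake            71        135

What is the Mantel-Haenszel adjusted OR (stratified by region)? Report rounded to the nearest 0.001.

4.422

OR_MH = Σ(aᵢdᵢ/nᵢ) / Σ(bᵢcᵢ/nᵢ), where nᵢ is the stratum total.
Stratum 1 (Urban): n = 692; a·d/n = 161·279/692 = 64.9118; b·c/n = 159·93/692 = 21.3685
Stratum 2 (Rural): n = 366; a·d/n = 136·135/366 = 50.1639; b·c/n = 24·71/366 = 4.6557
OR_MH = (64.9118 + 50.1639) / (21.3685 + 4.6557) = 115.0758 / 26.0242 = 4.42187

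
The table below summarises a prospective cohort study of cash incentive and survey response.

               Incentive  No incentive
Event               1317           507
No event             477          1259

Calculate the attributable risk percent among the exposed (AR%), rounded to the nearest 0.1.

Reading the table with exposure as columns: a = 1317 (Incentive, case), b = 477 (Incentive, non-case), c = 507 (No incentive, case), d = 1259.
Risk in exposed = 1317/1794 = 0.73411; risk in unexposed = 507/1766 = 0.28709.
RR = 0.73411/0.28709 = 2.55709
AR% = (RR − 1)/RR × 100 = (2.55709 − 1)/2.55709 × 100 = 60.8931%

60.9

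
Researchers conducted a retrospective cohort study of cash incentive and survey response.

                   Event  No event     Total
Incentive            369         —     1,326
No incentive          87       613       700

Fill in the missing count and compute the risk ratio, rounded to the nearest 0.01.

The missing cell is in the exposed row: 1326 − 369 = 957.
So a = 369, b = 957, c = 87, d = 613.
RR = [a/(a+b)] / [c/(c+d)] = (369/1326) / (87/700) = 0.27828/0.12429 = 2.23904

2.24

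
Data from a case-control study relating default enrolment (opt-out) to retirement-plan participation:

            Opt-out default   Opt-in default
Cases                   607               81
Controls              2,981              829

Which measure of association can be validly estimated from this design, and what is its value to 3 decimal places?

2.084

Reading the table with exposure as columns: a = 607 (Opt-out default, case), b = 2981 (Opt-out default, non-case), c = 81 (Opt-in default, case), d = 829.
This is a case-control study: participants were sampled on outcome status, so risks in the source population cannot be estimated directly — relative risk is not valid here. The odds ratio is the appropriate measure.
OR = (a·d)/(b·c) = (607 × 829) / (2981 × 81) = 503203 / 241461 = 2.08399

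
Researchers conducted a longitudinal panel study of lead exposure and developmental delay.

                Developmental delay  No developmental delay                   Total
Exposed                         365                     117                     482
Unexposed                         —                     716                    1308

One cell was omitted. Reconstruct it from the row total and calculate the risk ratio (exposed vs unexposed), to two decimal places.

The missing cell is in the unexposed row: 1308 − 716 = 592.
So a = 365, b = 117, c = 592, d = 716.
RR = [a/(a+b)] / [c/(c+d)] = (365/482) / (592/1308) = 0.75726/0.45260 = 1.67314

1.67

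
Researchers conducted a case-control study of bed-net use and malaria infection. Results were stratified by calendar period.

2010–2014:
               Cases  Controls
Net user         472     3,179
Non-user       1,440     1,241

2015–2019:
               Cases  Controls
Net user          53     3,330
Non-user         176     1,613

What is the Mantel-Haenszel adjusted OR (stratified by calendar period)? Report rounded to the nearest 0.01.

0.13

OR_MH = Σ(aᵢdᵢ/nᵢ) / Σ(bᵢcᵢ/nᵢ), where nᵢ is the stratum total.
Stratum 1 (2010–2014): n = 6332; a·d/n = 472·1241/6332 = 92.5066; b·c/n = 3179·1440/6332 = 722.9564
Stratum 2 (2015–2019): n = 5172; a·d/n = 53·1613/5172 = 16.5292; b·c/n = 3330·176/5172 = 113.3179
OR_MH = (92.5066 + 16.5292) / (722.9564 + 113.3179) = 109.0358 / 836.2743 = 0.13038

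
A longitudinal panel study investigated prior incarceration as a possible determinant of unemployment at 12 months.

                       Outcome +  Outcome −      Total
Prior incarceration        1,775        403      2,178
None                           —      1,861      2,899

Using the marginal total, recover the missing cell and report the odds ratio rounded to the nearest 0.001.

7.897

The missing cell is in the unexposed row: 2899 − 1861 = 1038.
So a = 1775, b = 403, c = 1038, d = 1861.
OR = (a·d)/(b·c) = (1775 × 1861) / (403 × 1038) = 3303275 / 418314 = 7.89664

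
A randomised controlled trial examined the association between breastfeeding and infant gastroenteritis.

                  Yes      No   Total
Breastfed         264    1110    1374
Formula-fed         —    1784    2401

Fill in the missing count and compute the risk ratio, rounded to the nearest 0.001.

The missing cell is in the unexposed row: 2401 − 1784 = 617.
So a = 264, b = 1110, c = 617, d = 1784.
RR = [a/(a+b)] / [c/(c+d)] = (264/1374) / (617/2401) = 0.19214/0.25698 = 0.74769

0.748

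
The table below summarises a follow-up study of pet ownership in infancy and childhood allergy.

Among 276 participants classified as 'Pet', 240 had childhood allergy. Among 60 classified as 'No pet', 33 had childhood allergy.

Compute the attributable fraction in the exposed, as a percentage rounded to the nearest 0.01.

36.75

From the description: a = 240, b = 36, c = 33, d = 27.
Risk in exposed = 240/276 = 0.86957; risk in unexposed = 33/60 = 0.55000.
RR = 0.86957/0.55000 = 1.58103
AR% = (RR − 1)/RR × 100 = (1.58103 − 1)/1.58103 × 100 = 36.7500%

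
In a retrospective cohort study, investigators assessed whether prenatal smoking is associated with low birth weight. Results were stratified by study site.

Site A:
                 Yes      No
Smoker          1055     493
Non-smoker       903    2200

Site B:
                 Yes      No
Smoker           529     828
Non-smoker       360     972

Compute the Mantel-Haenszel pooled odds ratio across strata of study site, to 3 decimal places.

3.342

OR_MH = Σ(aᵢdᵢ/nᵢ) / Σ(bᵢcᵢ/nᵢ), where nᵢ is the stratum total.
Stratum 1 (Site A): n = 4651; a·d/n = 1055·2200/4651 = 499.0325; b·c/n = 493·903/4651 = 95.7168
Stratum 2 (Site B): n = 2689; a·d/n = 529·972/2689 = 191.2190; b·c/n = 828·360/2689 = 110.8516
OR_MH = (499.0325 + 191.2190) / (95.7168 + 110.8516) = 690.2515 / 206.5685 = 3.34151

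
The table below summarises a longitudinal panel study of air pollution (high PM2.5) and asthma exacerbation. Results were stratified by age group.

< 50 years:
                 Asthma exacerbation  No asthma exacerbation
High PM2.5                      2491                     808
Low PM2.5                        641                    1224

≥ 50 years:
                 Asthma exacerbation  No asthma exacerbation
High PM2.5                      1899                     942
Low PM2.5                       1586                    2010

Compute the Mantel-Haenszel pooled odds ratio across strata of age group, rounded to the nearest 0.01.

3.56

OR_MH = Σ(aᵢdᵢ/nᵢ) / Σ(bᵢcᵢ/nᵢ), where nᵢ is the stratum total.
Stratum 1 (< 50 years): n = 5164; a·d/n = 2491·1224/5164 = 590.4307; b·c/n = 808·641/5164 = 100.2959
Stratum 2 (≥ 50 years): n = 6437; a·d/n = 1899·2010/6437 = 592.9765; b·c/n = 942·1586/6437 = 232.0976
OR_MH = (590.4307 + 592.9765) / (100.2959 + 232.0976) = 1183.4072 / 332.3935 = 3.56026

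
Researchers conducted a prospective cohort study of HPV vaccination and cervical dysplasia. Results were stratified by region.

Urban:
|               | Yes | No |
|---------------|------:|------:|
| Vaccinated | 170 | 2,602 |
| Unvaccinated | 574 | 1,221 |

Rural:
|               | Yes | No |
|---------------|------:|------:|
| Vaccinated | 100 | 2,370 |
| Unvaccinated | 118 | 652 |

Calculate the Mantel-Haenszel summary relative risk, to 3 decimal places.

RR_MH = Σ(aᵢ·n₀ᵢ/nᵢ) / Σ(cᵢ·n₁ᵢ/nᵢ), with n₁ᵢ = aᵢ+bᵢ (exposed), n₀ᵢ = cᵢ+dᵢ (unexposed), nᵢ = n₁ᵢ+n₀ᵢ.
Stratum 1 (Urban): n₁ = 2772, n₀ = 1795, n = 4567; a·n₀/n = 170·1795/4567 = 66.8163; c·n₁/n = 574·2772/4567 = 348.3968
Stratum 2 (Rural): n₁ = 2470, n₀ = 770, n = 3240; a·n₀/n = 100·770/3240 = 23.7654; c·n₁/n = 118·2470/3240 = 89.9568
RR_MH = (66.8163 + 23.7654) / (348.3968 + 89.9568) = 90.5817 / 438.3535 = 0.20664

0.207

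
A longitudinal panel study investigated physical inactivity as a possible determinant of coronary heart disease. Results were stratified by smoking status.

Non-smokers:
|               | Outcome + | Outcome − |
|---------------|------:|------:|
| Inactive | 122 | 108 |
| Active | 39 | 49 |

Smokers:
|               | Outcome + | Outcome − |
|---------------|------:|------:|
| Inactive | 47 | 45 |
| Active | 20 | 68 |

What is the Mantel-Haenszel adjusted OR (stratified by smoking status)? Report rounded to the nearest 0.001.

2.003

OR_MH = Σ(aᵢdᵢ/nᵢ) / Σ(bᵢcᵢ/nᵢ), where nᵢ is the stratum total.
Stratum 1 (Non-smokers): n = 318; a·d/n = 122·49/318 = 18.7987; b·c/n = 108·39/318 = 13.2453
Stratum 2 (Smokers): n = 180; a·d/n = 47·68/180 = 17.7556; b·c/n = 45·20/180 = 5.0000
OR_MH = (18.7987 + 17.7556) / (13.2453 + 5.0000) = 36.5543 / 18.2453 = 2.00349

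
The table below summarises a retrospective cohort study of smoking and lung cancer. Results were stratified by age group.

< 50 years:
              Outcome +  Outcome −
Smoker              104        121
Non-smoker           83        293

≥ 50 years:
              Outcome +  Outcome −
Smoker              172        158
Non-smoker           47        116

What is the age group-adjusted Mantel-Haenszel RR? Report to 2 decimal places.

RR_MH = Σ(aᵢ·n₀ᵢ/nᵢ) / Σ(cᵢ·n₁ᵢ/nᵢ), with n₁ᵢ = aᵢ+bᵢ (exposed), n₀ᵢ = cᵢ+dᵢ (unexposed), nᵢ = n₁ᵢ+n₀ᵢ.
Stratum 1 (< 50 years): n₁ = 225, n₀ = 376, n = 601; a·n₀/n = 104·376/601 = 65.0649; c·n₁/n = 83·225/601 = 31.0732
Stratum 2 (≥ 50 years): n₁ = 330, n₀ = 163, n = 493; a·n₀/n = 172·163/493 = 56.8682; c·n₁/n = 47·330/493 = 31.4604
RR_MH = (65.0649 + 56.8682) / (31.0732 + 31.4604) = 121.9330 / 62.5337 = 1.94988

1.95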